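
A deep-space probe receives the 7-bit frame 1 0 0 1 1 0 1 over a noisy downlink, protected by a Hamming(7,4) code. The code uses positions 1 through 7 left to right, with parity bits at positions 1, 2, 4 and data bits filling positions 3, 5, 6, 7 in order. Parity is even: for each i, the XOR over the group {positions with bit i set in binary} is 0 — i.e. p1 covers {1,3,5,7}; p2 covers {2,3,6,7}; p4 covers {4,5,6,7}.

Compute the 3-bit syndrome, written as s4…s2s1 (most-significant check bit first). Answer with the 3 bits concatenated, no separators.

s1 (pos 1,3,5,7): 1⊕0⊕1⊕1 = 1
s2 (pos 2,3,6,7): 0⊕0⊕0⊕1 = 1
s4 (pos 4,5,6,7): 1⊕1⊕0⊕1 = 1
Syndrome s4…s1 = 111 → error at position 7.

111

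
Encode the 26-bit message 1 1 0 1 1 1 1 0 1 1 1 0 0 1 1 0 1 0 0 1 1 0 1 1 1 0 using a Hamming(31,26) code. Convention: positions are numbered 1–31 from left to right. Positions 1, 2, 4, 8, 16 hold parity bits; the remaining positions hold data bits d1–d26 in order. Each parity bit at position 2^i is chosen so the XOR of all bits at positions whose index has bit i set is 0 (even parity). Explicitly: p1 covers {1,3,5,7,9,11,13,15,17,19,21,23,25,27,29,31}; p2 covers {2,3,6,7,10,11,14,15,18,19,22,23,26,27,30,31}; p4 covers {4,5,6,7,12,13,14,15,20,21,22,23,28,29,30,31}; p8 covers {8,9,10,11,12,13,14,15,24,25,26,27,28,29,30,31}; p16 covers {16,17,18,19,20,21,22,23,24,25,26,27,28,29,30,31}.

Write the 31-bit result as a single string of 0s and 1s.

Place data at non-parity positions: p1 p2 1 p4 1 0 1 p8 1 1 1 0 1 1 1 p16 0 0 1 1 0 1 0 0 1 1 0 1 1 1 0
p1 (pos 1,3,5,7,9,11,13,15,17,19,21,23,25,27,29,31): XOR of data positions = 1⊕1⊕1⊕1⊕1⊕1⊕1⊕0⊕1⊕0⊕0⊕1⊕0⊕1⊕0 = 0
p2 (pos 2,3,6,7,10,11,14,15,18,19,22,23,26,27,30,31): XOR of data positions = 1⊕0⊕1⊕1⊕1⊕1⊕1⊕0⊕1⊕1⊕0⊕1⊕0⊕1⊕0 = 0
p4 (pos 4,5,6,7,12,13,14,15,20,21,22,23,28,29,30,31): XOR of data positions = 1⊕0⊕1⊕0⊕1⊕1⊕1⊕1⊕0⊕1⊕0⊕1⊕1⊕1⊕0 = 0
p8 (pos 8,9,10,11,12,13,14,15,24,25,26,27,28,29,30,31): XOR of data positions = 1⊕1⊕1⊕0⊕1⊕1⊕1⊕0⊕1⊕1⊕0⊕1⊕1⊕1⊕0 = 1
p16 (pos 16,17,18,19,20,21,22,23,24,25,26,27,28,29,30,31): XOR of data positions = 0⊕0⊕1⊕1⊕0⊕1⊕0⊕0⊕1⊕1⊕0⊕1⊕1⊕1⊕0 = 0
Codeword: 0010101111101110001101001101110

0010101111101110001101001101110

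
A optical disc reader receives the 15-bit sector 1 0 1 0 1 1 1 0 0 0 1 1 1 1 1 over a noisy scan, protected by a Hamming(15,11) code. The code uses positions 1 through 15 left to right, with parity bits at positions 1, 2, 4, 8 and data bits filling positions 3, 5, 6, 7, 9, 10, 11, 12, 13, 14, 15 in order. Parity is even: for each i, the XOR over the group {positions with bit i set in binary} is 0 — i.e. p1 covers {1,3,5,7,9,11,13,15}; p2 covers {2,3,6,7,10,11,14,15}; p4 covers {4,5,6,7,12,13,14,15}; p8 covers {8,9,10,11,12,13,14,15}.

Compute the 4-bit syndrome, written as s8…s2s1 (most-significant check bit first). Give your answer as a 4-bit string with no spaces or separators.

s1 (pos 1,3,5,7,9,11,13,15): 1⊕1⊕1⊕1⊕0⊕1⊕1⊕1 = 1
s2 (pos 2,3,6,7,10,11,14,15): 0⊕1⊕1⊕1⊕0⊕1⊕1⊕1 = 0
s4 (pos 4,5,6,7,12,13,14,15): 0⊕1⊕1⊕1⊕1⊕1⊕1⊕1 = 1
s8 (pos 8,9,10,11,12,13,14,15): 0⊕0⊕0⊕1⊕1⊕1⊕1⊕1 = 1
Syndrome s8…s1 = 1101 → error at position 13.

1101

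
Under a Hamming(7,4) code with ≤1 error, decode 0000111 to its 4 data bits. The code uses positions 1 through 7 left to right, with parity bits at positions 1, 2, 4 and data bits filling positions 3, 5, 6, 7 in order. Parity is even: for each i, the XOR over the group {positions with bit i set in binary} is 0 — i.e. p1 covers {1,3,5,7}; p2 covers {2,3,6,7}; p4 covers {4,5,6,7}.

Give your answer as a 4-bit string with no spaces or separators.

0111

s1 (pos 1,3,5,7): 0⊕0⊕1⊕1 = 0
s2 (pos 2,3,6,7): 0⊕0⊕1⊕1 = 0
s4 (pos 4,5,6,7): 0⊕1⊕1⊕1 = 1
Syndrome s4…s1 = 100 → error at position 4.
Flip position 4: 0000111 → 0001111
Read data bits from positions 3,5,6,7: 0111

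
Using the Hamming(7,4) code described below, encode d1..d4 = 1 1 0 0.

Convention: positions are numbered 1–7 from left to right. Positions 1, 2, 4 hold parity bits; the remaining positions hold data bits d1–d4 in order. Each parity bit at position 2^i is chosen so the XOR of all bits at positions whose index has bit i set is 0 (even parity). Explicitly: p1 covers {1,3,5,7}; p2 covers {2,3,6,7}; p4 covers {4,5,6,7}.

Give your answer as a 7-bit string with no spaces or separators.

Place data at non-parity positions: p1 p2 1 p4 1 0 0
p1 (pos 1,3,5,7): XOR of data positions = 1⊕1⊕0 = 0
p2 (pos 2,3,6,7): XOR of data positions = 1⊕0⊕0 = 1
p4 (pos 4,5,6,7): XOR of data positions = 1⊕0⊕0 = 1
Codeword: 0111100

0111100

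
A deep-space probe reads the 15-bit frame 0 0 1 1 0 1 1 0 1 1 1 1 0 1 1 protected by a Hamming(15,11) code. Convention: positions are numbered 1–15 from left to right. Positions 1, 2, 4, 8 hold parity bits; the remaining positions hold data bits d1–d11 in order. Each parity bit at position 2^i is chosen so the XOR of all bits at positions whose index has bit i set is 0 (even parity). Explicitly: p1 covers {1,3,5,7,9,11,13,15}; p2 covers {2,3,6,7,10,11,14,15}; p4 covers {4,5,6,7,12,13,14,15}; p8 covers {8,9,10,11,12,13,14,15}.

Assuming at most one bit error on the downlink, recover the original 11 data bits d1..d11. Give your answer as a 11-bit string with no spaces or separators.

s1 (pos 1,3,5,7,9,11,13,15): 0⊕1⊕0⊕1⊕1⊕1⊕0⊕1 = 1
s2 (pos 2,3,6,7,10,11,14,15): 0⊕1⊕1⊕1⊕1⊕1⊕1⊕1 = 1
s4 (pos 4,5,6,7,12,13,14,15): 1⊕0⊕1⊕1⊕1⊕0⊕1⊕1 = 0
s8 (pos 8,9,10,11,12,13,14,15): 0⊕1⊕1⊕1⊕1⊕0⊕1⊕1 = 0
Syndrome s8…s1 = 0011 → error at position 3.
Flip position 3: 001101101111011 → 000101101111011
Read data bits from positions 3,5,6,7,9,10,11,12,13,14,15: 00111111011

00111111011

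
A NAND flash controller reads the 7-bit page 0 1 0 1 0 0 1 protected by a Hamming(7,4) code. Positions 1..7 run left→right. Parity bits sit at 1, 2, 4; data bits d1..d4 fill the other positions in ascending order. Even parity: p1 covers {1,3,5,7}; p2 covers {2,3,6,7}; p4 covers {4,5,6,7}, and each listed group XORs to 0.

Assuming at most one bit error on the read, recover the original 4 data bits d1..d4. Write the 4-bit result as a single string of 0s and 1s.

0001

s1 (pos 1,3,5,7): 0⊕0⊕0⊕1 = 1
s2 (pos 2,3,6,7): 1⊕0⊕0⊕1 = 0
s4 (pos 4,5,6,7): 1⊕0⊕0⊕1 = 0
Syndrome s4…s1 = 001 → error at position 1.
Flip position 1: 0101001 → 1101001
Read data bits from positions 3,5,6,7: 0001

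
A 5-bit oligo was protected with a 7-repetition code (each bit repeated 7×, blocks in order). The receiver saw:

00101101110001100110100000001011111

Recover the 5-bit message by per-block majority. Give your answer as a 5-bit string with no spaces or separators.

Block 1 (0010110): 3 ones → 0
Block 2 (1110001): 4 ones → 1
Block 3 (1001101): 4 ones → 1
Block 4 (0000000): 0 ones → 0
Block 5 (1011111): 6 ones → 1

01101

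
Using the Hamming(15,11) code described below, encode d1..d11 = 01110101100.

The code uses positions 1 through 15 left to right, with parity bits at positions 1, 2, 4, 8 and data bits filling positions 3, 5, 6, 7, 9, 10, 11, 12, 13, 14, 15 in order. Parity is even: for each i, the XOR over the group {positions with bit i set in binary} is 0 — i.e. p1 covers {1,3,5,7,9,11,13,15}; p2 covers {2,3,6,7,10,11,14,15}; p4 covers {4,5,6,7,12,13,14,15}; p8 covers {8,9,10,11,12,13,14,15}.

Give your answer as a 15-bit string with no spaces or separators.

Place data at non-parity positions: p1 p2 0 p4 1 1 1 p8 0 1 0 1 1 0 0
p1 (pos 1,3,5,7,9,11,13,15): XOR of data positions = 0⊕1⊕1⊕0⊕0⊕1⊕0 = 1
p2 (pos 2,3,6,7,10,11,14,15): XOR of data positions = 0⊕1⊕1⊕1⊕0⊕0⊕0 = 1
p4 (pos 4,5,6,7,12,13,14,15): XOR of data positions = 1⊕1⊕1⊕1⊕1⊕0⊕0 = 1
p8 (pos 8,9,10,11,12,13,14,15): XOR of data positions = 0⊕1⊕0⊕1⊕1⊕0⊕0 = 1
Codeword: 110111110101100

110111110101100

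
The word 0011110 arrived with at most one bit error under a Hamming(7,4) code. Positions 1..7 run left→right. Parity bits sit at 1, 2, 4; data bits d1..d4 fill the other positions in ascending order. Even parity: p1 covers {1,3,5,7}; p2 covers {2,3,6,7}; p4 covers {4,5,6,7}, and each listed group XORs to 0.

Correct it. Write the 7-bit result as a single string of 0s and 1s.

0010110

s1 (pos 1,3,5,7): 0⊕1⊕1⊕0 = 0
s2 (pos 2,3,6,7): 0⊕1⊕1⊕0 = 0
s4 (pos 4,5,6,7): 1⊕1⊕1⊕0 = 1
Syndrome s4…s1 = 100 → error at position 4.
Flip position 4: 0011110 → 0010110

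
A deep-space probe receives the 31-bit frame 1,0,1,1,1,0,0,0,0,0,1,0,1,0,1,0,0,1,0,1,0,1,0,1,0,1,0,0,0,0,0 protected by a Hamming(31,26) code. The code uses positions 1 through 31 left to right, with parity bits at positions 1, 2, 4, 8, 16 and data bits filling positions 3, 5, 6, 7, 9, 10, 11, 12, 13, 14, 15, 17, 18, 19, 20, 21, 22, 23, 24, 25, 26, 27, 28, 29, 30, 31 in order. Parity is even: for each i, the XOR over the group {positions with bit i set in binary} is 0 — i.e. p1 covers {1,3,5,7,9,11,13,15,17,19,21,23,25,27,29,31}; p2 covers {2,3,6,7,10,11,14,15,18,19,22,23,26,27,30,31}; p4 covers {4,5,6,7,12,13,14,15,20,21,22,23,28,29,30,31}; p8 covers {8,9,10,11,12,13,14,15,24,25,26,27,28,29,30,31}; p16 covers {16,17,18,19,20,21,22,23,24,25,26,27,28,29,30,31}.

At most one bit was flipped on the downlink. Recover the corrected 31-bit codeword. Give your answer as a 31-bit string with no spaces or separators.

s1 (pos 1,3,5,7,9,11,13,15,17,19,21,23,25,27,29,31): 1⊕1⊕1⊕0⊕0⊕1⊕1⊕1⊕0⊕0⊕0⊕0⊕0⊕0⊕0⊕0 = 0
s2 (pos 2,3,6,7,10,11,14,15,18,19,22,23,26,27,30,31): 0⊕1⊕0⊕0⊕0⊕1⊕0⊕1⊕1⊕0⊕1⊕0⊕1⊕0⊕0⊕0 = 0
s4 (pos 4,5,6,7,12,13,14,15,20,21,22,23,28,29,30,31): 1⊕1⊕0⊕0⊕0⊕1⊕0⊕1⊕1⊕0⊕1⊕0⊕0⊕0⊕0⊕0 = 0
s8 (pos 8,9,10,11,12,13,14,15,24,25,26,27,28,29,30,31): 0⊕0⊕0⊕1⊕0⊕1⊕0⊕1⊕1⊕0⊕1⊕0⊕0⊕0⊕0⊕0 = 1
s16 (pos 16,17,18,19,20,21,22,23,24,25,26,27,28,29,30,31): 0⊕0⊕1⊕0⊕1⊕0⊕1⊕0⊕1⊕0⊕1⊕0⊕0⊕0⊕0⊕0 = 1
Syndrome s16…s1 = 11000 → error at position 24.
Flip position 24: 1011100000101010010101010100000 → 1011100000101010010101000100000

1011100000101010010101000100000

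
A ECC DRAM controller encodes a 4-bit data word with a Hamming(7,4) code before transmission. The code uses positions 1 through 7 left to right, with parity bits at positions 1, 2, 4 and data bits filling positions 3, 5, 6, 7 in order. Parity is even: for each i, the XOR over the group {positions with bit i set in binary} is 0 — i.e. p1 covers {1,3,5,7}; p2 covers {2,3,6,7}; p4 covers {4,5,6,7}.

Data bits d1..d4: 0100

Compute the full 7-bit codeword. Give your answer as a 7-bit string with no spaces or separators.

1001100

Place data at non-parity positions: p1 p2 0 p4 1 0 0
p1 (pos 1,3,5,7): XOR of data positions = 0⊕1⊕0 = 1
p2 (pos 2,3,6,7): XOR of data positions = 0⊕0⊕0 = 0
p4 (pos 4,5,6,7): XOR of data positions = 1⊕0⊕0 = 1
Codeword: 1001100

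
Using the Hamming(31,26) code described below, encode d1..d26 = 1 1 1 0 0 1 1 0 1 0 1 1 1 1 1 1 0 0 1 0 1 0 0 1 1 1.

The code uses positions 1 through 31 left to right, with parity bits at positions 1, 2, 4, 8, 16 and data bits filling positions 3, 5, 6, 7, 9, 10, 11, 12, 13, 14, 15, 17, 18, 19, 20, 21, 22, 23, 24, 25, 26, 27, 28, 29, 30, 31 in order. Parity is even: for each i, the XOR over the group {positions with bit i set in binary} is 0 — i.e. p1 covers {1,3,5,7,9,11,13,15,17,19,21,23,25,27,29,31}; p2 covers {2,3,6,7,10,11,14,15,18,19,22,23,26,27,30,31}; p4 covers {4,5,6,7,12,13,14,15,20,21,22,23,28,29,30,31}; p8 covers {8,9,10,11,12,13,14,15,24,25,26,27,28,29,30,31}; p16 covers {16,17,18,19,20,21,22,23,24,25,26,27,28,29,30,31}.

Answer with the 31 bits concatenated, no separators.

0011110101101010111110010100111

Place data at non-parity positions: p1 p2 1 p4 1 1 0 p8 0 1 1 0 1 0 1 p16 1 1 1 1 1 0 0 1 0 1 0 0 1 1 1
p1 (pos 1,3,5,7,9,11,13,15,17,19,21,23,25,27,29,31): XOR of data positions = 1⊕1⊕0⊕0⊕1⊕1⊕1⊕1⊕1⊕1⊕0⊕0⊕0⊕1⊕1 = 0
p2 (pos 2,3,6,7,10,11,14,15,18,19,22,23,26,27,30,31): XOR of data positions = 1⊕1⊕0⊕1⊕1⊕0⊕1⊕1⊕1⊕0⊕0⊕1⊕0⊕1⊕1 = 0
p4 (pos 4,5,6,7,12,13,14,15,20,21,22,23,28,29,30,31): XOR of data positions = 1⊕1⊕0⊕0⊕1⊕0⊕1⊕1⊕1⊕0⊕0⊕0⊕1⊕1⊕1 = 1
p8 (pos 8,9,10,11,12,13,14,15,24,25,26,27,28,29,30,31): XOR of data positions = 0⊕1⊕1⊕0⊕1⊕0⊕1⊕1⊕0⊕1⊕0⊕0⊕1⊕1⊕1 = 1
p16 (pos 16,17,18,19,20,21,22,23,24,25,26,27,28,29,30,31): XOR of data positions = 1⊕1⊕1⊕1⊕1⊕0⊕0⊕1⊕0⊕1⊕0⊕0⊕1⊕1⊕1 = 0
Codeword: 0011110101101010111110010100111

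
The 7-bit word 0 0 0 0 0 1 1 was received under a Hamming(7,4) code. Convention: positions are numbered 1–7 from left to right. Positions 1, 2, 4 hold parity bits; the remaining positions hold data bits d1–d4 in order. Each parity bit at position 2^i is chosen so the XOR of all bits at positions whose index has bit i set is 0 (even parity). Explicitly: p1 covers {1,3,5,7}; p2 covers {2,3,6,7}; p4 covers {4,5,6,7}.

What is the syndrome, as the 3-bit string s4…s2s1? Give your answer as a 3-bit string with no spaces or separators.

001

s1 (pos 1,3,5,7): 0⊕0⊕0⊕1 = 1
s2 (pos 2,3,6,7): 0⊕0⊕1⊕1 = 0
s4 (pos 4,5,6,7): 0⊕0⊕1⊕1 = 0
Syndrome s4…s1 = 001 → error at position 1.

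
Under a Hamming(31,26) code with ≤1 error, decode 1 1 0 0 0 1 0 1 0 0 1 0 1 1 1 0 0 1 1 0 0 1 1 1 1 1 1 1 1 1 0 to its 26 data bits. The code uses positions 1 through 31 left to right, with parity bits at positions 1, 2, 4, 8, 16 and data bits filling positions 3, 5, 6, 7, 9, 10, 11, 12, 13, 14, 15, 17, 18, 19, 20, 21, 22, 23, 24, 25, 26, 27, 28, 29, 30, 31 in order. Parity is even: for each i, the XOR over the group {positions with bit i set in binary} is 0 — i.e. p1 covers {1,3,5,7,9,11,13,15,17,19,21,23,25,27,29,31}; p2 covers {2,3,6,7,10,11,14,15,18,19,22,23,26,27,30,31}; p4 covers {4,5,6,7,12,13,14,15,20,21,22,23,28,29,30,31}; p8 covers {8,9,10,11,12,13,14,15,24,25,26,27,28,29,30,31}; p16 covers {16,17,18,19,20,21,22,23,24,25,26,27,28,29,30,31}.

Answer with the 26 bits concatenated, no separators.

s1 (pos 1,3,5,7,9,11,13,15,17,19,21,23,25,27,29,31): 1⊕0⊕0⊕0⊕0⊕1⊕1⊕1⊕0⊕1⊕0⊕1⊕1⊕1⊕1⊕0 = 1
s2 (pos 2,3,6,7,10,11,14,15,18,19,22,23,26,27,30,31): 1⊕0⊕1⊕0⊕0⊕1⊕1⊕1⊕1⊕1⊕1⊕1⊕1⊕1⊕1⊕0 = 0
s4 (pos 4,5,6,7,12,13,14,15,20,21,22,23,28,29,30,31): 0⊕0⊕1⊕0⊕0⊕1⊕1⊕1⊕0⊕0⊕1⊕1⊕1⊕1⊕1⊕0 = 1
s8 (pos 8,9,10,11,12,13,14,15,24,25,26,27,28,29,30,31): 1⊕0⊕0⊕1⊕0⊕1⊕1⊕1⊕1⊕1⊕1⊕1⊕1⊕1⊕1⊕0 = 0
s16 (pos 16,17,18,19,20,21,22,23,24,25,26,27,28,29,30,31): 0⊕0⊕1⊕1⊕0⊕0⊕1⊕1⊕1⊕1⊕1⊕1⊕1⊕1⊕1⊕0 = 1
Syndrome s16…s1 = 10101 → error at position 21.
Flip position 21: 1100010100101110011001111111110 → 1100010100101110011011111111110
Read data bits from positions 3,5,6,7,9,10,11,12,13,14,15,17,18,19,20,21,22,23,24,25,26,27,28,29,30,31: 00100010111011011111111110

00100010111011011111111110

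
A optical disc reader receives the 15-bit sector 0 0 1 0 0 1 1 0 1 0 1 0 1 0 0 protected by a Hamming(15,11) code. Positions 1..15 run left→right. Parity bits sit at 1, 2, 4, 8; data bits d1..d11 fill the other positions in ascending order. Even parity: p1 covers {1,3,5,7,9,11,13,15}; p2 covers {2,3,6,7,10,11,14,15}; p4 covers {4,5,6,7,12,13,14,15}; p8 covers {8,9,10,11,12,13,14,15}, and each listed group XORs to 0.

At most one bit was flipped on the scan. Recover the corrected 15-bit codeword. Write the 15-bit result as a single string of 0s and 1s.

s1 (pos 1,3,5,7,9,11,13,15): 0⊕1⊕0⊕1⊕1⊕1⊕1⊕0 = 1
s2 (pos 2,3,6,7,10,11,14,15): 0⊕1⊕1⊕1⊕0⊕1⊕0⊕0 = 0
s4 (pos 4,5,6,7,12,13,14,15): 0⊕0⊕1⊕1⊕0⊕1⊕0⊕0 = 1
s8 (pos 8,9,10,11,12,13,14,15): 0⊕1⊕0⊕1⊕0⊕1⊕0⊕0 = 1
Syndrome s8…s1 = 1101 → error at position 13.
Flip position 13: 001001101010100 → 001001101010000

001001101010000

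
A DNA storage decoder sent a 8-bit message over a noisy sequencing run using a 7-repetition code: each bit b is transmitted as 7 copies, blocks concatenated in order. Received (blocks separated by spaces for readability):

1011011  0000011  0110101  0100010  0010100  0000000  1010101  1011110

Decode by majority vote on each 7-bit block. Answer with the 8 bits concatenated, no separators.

10100011

Block 1 (1011011): 5 ones → 1
Block 2 (0000011): 2 ones → 0
Block 3 (0110101): 4 ones → 1
Block 4 (0100010): 2 ones → 0
Block 5 (0010100): 2 ones → 0
Block 6 (0000000): 0 ones → 0
Block 7 (1010101): 4 ones → 1
Block 8 (1011110): 5 ones → 1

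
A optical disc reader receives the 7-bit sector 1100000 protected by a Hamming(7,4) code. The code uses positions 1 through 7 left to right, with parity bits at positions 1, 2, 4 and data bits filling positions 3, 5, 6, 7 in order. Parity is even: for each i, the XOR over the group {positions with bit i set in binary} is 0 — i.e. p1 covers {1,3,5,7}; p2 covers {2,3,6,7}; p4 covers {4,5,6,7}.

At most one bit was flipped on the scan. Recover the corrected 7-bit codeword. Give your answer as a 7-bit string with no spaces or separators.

s1 (pos 1,3,5,7): 1⊕0⊕0⊕0 = 1
s2 (pos 2,3,6,7): 1⊕0⊕0⊕0 = 1
s4 (pos 4,5,6,7): 0⊕0⊕0⊕0 = 0
Syndrome s4…s1 = 011 → error at position 3.
Flip position 3: 1100000 → 1110000

1110000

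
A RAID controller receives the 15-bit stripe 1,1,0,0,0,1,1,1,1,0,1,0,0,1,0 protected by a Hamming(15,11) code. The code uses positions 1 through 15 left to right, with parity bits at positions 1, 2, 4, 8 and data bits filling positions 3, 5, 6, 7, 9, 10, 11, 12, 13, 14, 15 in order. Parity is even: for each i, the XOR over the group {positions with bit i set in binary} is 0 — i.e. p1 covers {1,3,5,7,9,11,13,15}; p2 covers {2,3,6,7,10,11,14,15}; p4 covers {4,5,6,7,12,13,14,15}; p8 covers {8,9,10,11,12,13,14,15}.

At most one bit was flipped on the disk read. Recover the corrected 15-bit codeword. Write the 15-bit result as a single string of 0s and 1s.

s1 (pos 1,3,5,7,9,11,13,15): 1⊕0⊕0⊕1⊕1⊕1⊕0⊕0 = 0
s2 (pos 2,3,6,7,10,11,14,15): 1⊕0⊕1⊕1⊕0⊕1⊕1⊕0 = 1
s4 (pos 4,5,6,7,12,13,14,15): 0⊕0⊕1⊕1⊕0⊕0⊕1⊕0 = 1
s8 (pos 8,9,10,11,12,13,14,15): 1⊕1⊕0⊕1⊕0⊕0⊕1⊕0 = 0
Syndrome s8…s1 = 0110 → error at position 6.
Flip position 6: 110001111010010 → 110000111010010

110000111010010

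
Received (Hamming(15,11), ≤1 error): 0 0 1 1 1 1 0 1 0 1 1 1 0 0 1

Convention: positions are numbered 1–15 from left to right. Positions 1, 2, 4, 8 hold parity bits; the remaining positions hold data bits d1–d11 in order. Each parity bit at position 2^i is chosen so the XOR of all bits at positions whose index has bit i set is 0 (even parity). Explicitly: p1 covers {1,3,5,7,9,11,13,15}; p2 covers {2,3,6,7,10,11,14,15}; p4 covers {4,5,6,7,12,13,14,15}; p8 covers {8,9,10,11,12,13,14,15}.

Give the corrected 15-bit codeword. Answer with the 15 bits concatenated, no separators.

001111010111011

s1 (pos 1,3,5,7,9,11,13,15): 0⊕1⊕1⊕0⊕0⊕1⊕0⊕1 = 0
s2 (pos 2,3,6,7,10,11,14,15): 0⊕1⊕1⊕0⊕1⊕1⊕0⊕1 = 1
s4 (pos 4,5,6,7,12,13,14,15): 1⊕1⊕1⊕0⊕1⊕0⊕0⊕1 = 1
s8 (pos 8,9,10,11,12,13,14,15): 1⊕0⊕1⊕1⊕1⊕0⊕0⊕1 = 1
Syndrome s8…s1 = 1110 → error at position 14.
Flip position 14: 001111010111001 → 001111010111011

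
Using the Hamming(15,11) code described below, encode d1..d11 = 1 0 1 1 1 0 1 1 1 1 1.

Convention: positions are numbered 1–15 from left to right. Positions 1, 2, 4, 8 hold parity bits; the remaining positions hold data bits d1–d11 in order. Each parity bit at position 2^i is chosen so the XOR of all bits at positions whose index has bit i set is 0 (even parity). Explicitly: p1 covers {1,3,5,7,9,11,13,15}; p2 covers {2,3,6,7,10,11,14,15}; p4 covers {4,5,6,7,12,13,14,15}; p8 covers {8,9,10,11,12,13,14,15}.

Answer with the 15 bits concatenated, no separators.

001001101011111

Place data at non-parity positions: p1 p2 1 p4 0 1 1 p8 1 0 1 1 1 1 1
p1 (pos 1,3,5,7,9,11,13,15): XOR of data positions = 1⊕0⊕1⊕1⊕1⊕1⊕1 = 0
p2 (pos 2,3,6,7,10,11,14,15): XOR of data positions = 1⊕1⊕1⊕0⊕1⊕1⊕1 = 0
p4 (pos 4,5,6,7,12,13,14,15): XOR of data positions = 0⊕1⊕1⊕1⊕1⊕1⊕1 = 0
p8 (pos 8,9,10,11,12,13,14,15): XOR of data positions = 1⊕0⊕1⊕1⊕1⊕1⊕1 = 0
Codeword: 001001101011111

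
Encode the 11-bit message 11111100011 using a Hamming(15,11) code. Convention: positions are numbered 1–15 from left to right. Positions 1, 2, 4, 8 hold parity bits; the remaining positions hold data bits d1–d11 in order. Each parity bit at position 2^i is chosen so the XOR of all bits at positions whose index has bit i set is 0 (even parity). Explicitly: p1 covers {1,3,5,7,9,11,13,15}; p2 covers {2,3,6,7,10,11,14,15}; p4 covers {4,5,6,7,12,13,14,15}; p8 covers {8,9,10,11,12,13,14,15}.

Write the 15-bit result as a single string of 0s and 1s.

101111101100011

Place data at non-parity positions: p1 p2 1 p4 1 1 1 p8 1 1 0 0 0 1 1
p1 (pos 1,3,5,7,9,11,13,15): XOR of data positions = 1⊕1⊕1⊕1⊕0⊕0⊕1 = 1
p2 (pos 2,3,6,7,10,11,14,15): XOR of data positions = 1⊕1⊕1⊕1⊕0⊕1⊕1 = 0
p4 (pos 4,5,6,7,12,13,14,15): XOR of data positions = 1⊕1⊕1⊕0⊕0⊕1⊕1 = 1
p8 (pos 8,9,10,11,12,13,14,15): XOR of data positions = 1⊕1⊕0⊕0⊕0⊕1⊕1 = 0
Codeword: 101111101100011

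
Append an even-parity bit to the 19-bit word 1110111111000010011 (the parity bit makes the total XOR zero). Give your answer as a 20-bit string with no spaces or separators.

XOR of the 19 data bits: 1⊕1⊕1⊕0⊕1⊕1⊕1⊕1⊕1⊕1⊕0⊕0⊕0⊕0⊕1⊕0⊕0⊕1⊕1 = 0
Parity bit = 0 (so all 20 bits XOR to 0).

11101111110000100110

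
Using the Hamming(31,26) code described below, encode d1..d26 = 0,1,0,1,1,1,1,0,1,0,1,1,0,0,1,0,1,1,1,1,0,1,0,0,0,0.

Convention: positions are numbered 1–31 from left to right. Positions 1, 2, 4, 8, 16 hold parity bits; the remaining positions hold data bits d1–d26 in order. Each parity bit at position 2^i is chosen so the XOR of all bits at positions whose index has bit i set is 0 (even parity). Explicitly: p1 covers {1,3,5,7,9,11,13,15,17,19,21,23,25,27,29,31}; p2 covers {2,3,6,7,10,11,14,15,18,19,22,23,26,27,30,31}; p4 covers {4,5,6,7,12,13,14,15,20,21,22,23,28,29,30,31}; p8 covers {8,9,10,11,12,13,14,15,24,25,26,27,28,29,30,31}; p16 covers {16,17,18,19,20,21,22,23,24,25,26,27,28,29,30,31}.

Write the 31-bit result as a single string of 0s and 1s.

Place data at non-parity positions: p1 p2 0 p4 1 0 1 p8 1 1 1 0 1 0 1 p16 1 0 0 1 0 1 1 1 1 0 1 0 0 0 0
p1 (pos 1,3,5,7,9,11,13,15,17,19,21,23,25,27,29,31): XOR of data positions = 0⊕1⊕1⊕1⊕1⊕1⊕1⊕1⊕0⊕0⊕1⊕1⊕1⊕0⊕0 = 0
p2 (pos 2,3,6,7,10,11,14,15,18,19,22,23,26,27,30,31): XOR of data positions = 0⊕0⊕1⊕1⊕1⊕0⊕1⊕0⊕0⊕1⊕1⊕0⊕1⊕0⊕0 = 1
p4 (pos 4,5,6,7,12,13,14,15,20,21,22,23,28,29,30,31): XOR of data positions = 1⊕0⊕1⊕0⊕1⊕0⊕1⊕1⊕0⊕1⊕1⊕0⊕0⊕0⊕0 = 1
p8 (pos 8,9,10,11,12,13,14,15,24,25,26,27,28,29,30,31): XOR of data positions = 1⊕1⊕1⊕0⊕1⊕0⊕1⊕1⊕1⊕0⊕1⊕0⊕0⊕0⊕0 = 0
p16 (pos 16,17,18,19,20,21,22,23,24,25,26,27,28,29,30,31): XOR of data positions = 1⊕0⊕0⊕1⊕0⊕1⊕1⊕1⊕1⊕0⊕1⊕0⊕0⊕0⊕0 = 1
Codeword: 0101101011101011100101111010000

0101101011101011100101111010000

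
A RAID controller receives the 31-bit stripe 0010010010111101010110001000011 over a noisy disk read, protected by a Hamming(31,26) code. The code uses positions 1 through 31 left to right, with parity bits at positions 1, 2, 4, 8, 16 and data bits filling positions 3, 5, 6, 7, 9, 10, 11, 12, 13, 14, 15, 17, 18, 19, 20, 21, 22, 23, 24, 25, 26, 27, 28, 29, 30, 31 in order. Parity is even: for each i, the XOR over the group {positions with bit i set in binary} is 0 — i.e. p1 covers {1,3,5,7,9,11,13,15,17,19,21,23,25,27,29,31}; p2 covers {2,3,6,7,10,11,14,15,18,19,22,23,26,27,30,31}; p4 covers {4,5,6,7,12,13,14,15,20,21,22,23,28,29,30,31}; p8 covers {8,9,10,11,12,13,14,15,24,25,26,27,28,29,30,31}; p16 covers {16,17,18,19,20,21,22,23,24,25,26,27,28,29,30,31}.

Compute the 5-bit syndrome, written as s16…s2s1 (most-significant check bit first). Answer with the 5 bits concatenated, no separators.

s1 (pos 1,3,5,7,9,11,13,15,17,19,21,23,25,27,29,31): 0⊕1⊕0⊕0⊕1⊕1⊕1⊕0⊕0⊕0⊕1⊕0⊕1⊕0⊕0⊕1 = 1
s2 (pos 2,3,6,7,10,11,14,15,18,19,22,23,26,27,30,31): 0⊕1⊕1⊕0⊕0⊕1⊕1⊕0⊕1⊕0⊕0⊕0⊕0⊕0⊕1⊕1 = 1
s4 (pos 4,5,6,7,12,13,14,15,20,21,22,23,28,29,30,31): 0⊕0⊕1⊕0⊕1⊕1⊕1⊕0⊕1⊕1⊕0⊕0⊕0⊕0⊕1⊕1 = 0
s8 (pos 8,9,10,11,12,13,14,15,24,25,26,27,28,29,30,31): 0⊕1⊕0⊕1⊕1⊕1⊕1⊕0⊕0⊕1⊕0⊕0⊕0⊕0⊕1⊕1 = 0
s16 (pos 16,17,18,19,20,21,22,23,24,25,26,27,28,29,30,31): 1⊕0⊕1⊕0⊕1⊕1⊕0⊕0⊕0⊕1⊕0⊕0⊕0⊕0⊕1⊕1 = 1
Syndrome s16…s1 = 10011 → error at position 19.

10011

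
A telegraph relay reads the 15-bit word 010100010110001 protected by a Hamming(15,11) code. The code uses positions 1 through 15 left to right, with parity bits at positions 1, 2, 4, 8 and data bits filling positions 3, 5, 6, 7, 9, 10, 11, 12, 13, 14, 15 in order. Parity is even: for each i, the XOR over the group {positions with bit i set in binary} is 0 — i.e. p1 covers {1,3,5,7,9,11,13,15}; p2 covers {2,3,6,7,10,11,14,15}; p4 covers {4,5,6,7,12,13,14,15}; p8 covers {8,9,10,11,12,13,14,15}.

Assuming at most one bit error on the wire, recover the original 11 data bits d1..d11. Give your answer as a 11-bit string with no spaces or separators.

s1 (pos 1,3,5,7,9,11,13,15): 0⊕0⊕0⊕0⊕0⊕1⊕0⊕1 = 0
s2 (pos 2,3,6,7,10,11,14,15): 1⊕0⊕0⊕0⊕1⊕1⊕0⊕1 = 0
s4 (pos 4,5,6,7,12,13,14,15): 1⊕0⊕0⊕0⊕0⊕0⊕0⊕1 = 0
s8 (pos 8,9,10,11,12,13,14,15): 1⊕0⊕1⊕1⊕0⊕0⊕0⊕1 = 0
Syndrome s8…s1 = 0000 → no error.
Read data bits from positions 3,5,6,7,9,10,11,12,13,14,15: 00000110001

00000110001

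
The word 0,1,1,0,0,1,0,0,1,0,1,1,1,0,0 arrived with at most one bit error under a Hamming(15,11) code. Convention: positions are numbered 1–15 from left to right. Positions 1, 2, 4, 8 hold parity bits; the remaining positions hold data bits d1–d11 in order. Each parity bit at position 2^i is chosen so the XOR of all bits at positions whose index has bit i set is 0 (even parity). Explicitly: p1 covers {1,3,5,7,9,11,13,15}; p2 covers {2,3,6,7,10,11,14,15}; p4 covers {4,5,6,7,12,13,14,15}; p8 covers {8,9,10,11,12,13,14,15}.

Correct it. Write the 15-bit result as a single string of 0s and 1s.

s1 (pos 1,3,5,7,9,11,13,15): 0⊕1⊕0⊕0⊕1⊕1⊕1⊕0 = 0
s2 (pos 2,3,6,7,10,11,14,15): 1⊕1⊕1⊕0⊕0⊕1⊕0⊕0 = 0
s4 (pos 4,5,6,7,12,13,14,15): 0⊕0⊕1⊕0⊕1⊕1⊕0⊕0 = 1
s8 (pos 8,9,10,11,12,13,14,15): 0⊕1⊕0⊕1⊕1⊕1⊕0⊕0 = 0
Syndrome s8…s1 = 0100 → error at position 4.
Flip position 4: 011001001011100 → 011101001011100

011101001011100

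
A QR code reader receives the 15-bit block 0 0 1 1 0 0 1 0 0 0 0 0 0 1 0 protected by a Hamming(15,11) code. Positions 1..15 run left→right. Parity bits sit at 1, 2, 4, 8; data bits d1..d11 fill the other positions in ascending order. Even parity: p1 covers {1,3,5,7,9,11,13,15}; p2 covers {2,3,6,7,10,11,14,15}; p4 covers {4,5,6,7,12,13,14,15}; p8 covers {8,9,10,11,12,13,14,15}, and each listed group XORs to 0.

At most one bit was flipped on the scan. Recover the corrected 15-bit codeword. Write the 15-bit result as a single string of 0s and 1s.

s1 (pos 1,3,5,7,9,11,13,15): 0⊕1⊕0⊕1⊕0⊕0⊕0⊕0 = 0
s2 (pos 2,3,6,7,10,11,14,15): 0⊕1⊕0⊕1⊕0⊕0⊕1⊕0 = 1
s4 (pos 4,5,6,7,12,13,14,15): 1⊕0⊕0⊕1⊕0⊕0⊕1⊕0 = 1
s8 (pos 8,9,10,11,12,13,14,15): 0⊕0⊕0⊕0⊕0⊕0⊕1⊕0 = 1
Syndrome s8…s1 = 1110 → error at position 14.
Flip position 14: 001100100000010 → 001100100000000

001100100000000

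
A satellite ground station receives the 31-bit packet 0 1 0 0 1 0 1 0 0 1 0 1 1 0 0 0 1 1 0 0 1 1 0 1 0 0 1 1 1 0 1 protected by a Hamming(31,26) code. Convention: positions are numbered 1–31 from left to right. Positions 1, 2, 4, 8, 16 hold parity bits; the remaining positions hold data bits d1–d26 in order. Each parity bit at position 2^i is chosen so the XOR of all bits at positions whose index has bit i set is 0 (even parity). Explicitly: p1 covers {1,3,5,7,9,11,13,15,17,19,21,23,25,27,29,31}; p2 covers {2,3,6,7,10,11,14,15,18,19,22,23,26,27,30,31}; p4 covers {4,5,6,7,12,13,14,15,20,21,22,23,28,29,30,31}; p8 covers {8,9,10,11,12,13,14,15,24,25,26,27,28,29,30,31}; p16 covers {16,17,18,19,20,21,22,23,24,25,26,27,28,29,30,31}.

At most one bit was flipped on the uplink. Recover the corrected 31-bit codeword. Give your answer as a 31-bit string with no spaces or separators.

s1 (pos 1,3,5,7,9,11,13,15,17,19,21,23,25,27,29,31): 0⊕0⊕1⊕1⊕0⊕0⊕1⊕0⊕1⊕0⊕1⊕0⊕0⊕1⊕1⊕1 = 0
s2 (pos 2,3,6,7,10,11,14,15,18,19,22,23,26,27,30,31): 1⊕0⊕0⊕1⊕1⊕0⊕0⊕0⊕1⊕0⊕1⊕0⊕0⊕1⊕0⊕1 = 1
s4 (pos 4,5,6,7,12,13,14,15,20,21,22,23,28,29,30,31): 0⊕1⊕0⊕1⊕1⊕1⊕0⊕0⊕0⊕1⊕1⊕0⊕1⊕1⊕0⊕1 = 1
s8 (pos 8,9,10,11,12,13,14,15,24,25,26,27,28,29,30,31): 0⊕0⊕1⊕0⊕1⊕1⊕0⊕0⊕1⊕0⊕0⊕1⊕1⊕1⊕0⊕1 = 0
s16 (pos 16,17,18,19,20,21,22,23,24,25,26,27,28,29,30,31): 0⊕1⊕1⊕0⊕0⊕1⊕1⊕0⊕1⊕0⊕0⊕1⊕1⊕1⊕0⊕1 = 1
Syndrome s16…s1 = 10110 → error at position 22.
Flip position 22: 0100101001011000110011010011101 → 0100101001011000110010010011101

0100101001011000110010010011101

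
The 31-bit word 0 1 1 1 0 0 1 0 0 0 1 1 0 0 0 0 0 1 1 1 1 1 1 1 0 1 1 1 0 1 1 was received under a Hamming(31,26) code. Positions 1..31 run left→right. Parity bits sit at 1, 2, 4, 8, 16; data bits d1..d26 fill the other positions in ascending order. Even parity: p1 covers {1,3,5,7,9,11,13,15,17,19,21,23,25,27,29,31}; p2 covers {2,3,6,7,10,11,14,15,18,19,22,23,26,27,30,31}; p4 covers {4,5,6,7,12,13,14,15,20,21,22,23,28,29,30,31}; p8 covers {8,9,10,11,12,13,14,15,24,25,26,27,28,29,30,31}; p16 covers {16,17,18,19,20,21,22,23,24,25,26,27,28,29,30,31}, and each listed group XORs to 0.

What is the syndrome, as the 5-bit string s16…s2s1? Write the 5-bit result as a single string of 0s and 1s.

00000

s1 (pos 1,3,5,7,9,11,13,15,17,19,21,23,25,27,29,31): 0⊕1⊕0⊕1⊕0⊕1⊕0⊕0⊕0⊕1⊕1⊕1⊕0⊕1⊕0⊕1 = 0
s2 (pos 2,3,6,7,10,11,14,15,18,19,22,23,26,27,30,31): 1⊕1⊕0⊕1⊕0⊕1⊕0⊕0⊕1⊕1⊕1⊕1⊕1⊕1⊕1⊕1 = 0
s4 (pos 4,5,6,7,12,13,14,15,20,21,22,23,28,29,30,31): 1⊕0⊕0⊕1⊕1⊕0⊕0⊕0⊕1⊕1⊕1⊕1⊕1⊕0⊕1⊕1 = 0
s8 (pos 8,9,10,11,12,13,14,15,24,25,26,27,28,29,30,31): 0⊕0⊕0⊕1⊕1⊕0⊕0⊕0⊕1⊕0⊕1⊕1⊕1⊕0⊕1⊕1 = 0
s16 (pos 16,17,18,19,20,21,22,23,24,25,26,27,28,29,30,31): 0⊕0⊕1⊕1⊕1⊕1⊕1⊕1⊕1⊕0⊕1⊕1⊕1⊕0⊕1⊕1 = 0
Syndrome s16…s1 = 00000 → no error.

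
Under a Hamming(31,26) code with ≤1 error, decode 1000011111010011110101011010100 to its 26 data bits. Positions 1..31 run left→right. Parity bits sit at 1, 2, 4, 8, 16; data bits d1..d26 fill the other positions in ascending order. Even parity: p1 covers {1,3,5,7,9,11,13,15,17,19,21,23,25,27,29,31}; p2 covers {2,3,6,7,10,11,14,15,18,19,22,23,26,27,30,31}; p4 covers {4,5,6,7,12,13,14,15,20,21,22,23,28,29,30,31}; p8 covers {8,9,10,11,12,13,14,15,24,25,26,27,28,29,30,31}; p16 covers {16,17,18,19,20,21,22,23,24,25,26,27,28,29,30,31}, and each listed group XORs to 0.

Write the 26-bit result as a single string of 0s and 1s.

00111101001110101011010110

s1 (pos 1,3,5,7,9,11,13,15,17,19,21,23,25,27,29,31): 1⊕0⊕0⊕1⊕1⊕0⊕0⊕1⊕1⊕0⊕0⊕0⊕1⊕1⊕1⊕0 = 0
s2 (pos 2,3,6,7,10,11,14,15,18,19,22,23,26,27,30,31): 0⊕0⊕1⊕1⊕1⊕0⊕0⊕1⊕1⊕0⊕1⊕0⊕0⊕1⊕0⊕0 = 1
s4 (pos 4,5,6,7,12,13,14,15,20,21,22,23,28,29,30,31): 0⊕0⊕1⊕1⊕1⊕0⊕0⊕1⊕1⊕0⊕1⊕0⊕0⊕1⊕0⊕0 = 1
s8 (pos 8,9,10,11,12,13,14,15,24,25,26,27,28,29,30,31): 1⊕1⊕1⊕0⊕1⊕0⊕0⊕1⊕1⊕1⊕0⊕1⊕0⊕1⊕0⊕0 = 1
s16 (pos 16,17,18,19,20,21,22,23,24,25,26,27,28,29,30,31): 1⊕1⊕1⊕0⊕1⊕0⊕1⊕0⊕1⊕1⊕0⊕1⊕0⊕1⊕0⊕0 = 1
Syndrome s16…s1 = 11110 → error at position 30.
Flip position 30: 1000011111010011110101011010100 → 1000011111010011110101011010110
Read data bits from positions 3,5,6,7,9,10,11,12,13,14,15,17,18,19,20,21,22,23,24,25,26,27,28,29,30,31: 00111101001110101011010110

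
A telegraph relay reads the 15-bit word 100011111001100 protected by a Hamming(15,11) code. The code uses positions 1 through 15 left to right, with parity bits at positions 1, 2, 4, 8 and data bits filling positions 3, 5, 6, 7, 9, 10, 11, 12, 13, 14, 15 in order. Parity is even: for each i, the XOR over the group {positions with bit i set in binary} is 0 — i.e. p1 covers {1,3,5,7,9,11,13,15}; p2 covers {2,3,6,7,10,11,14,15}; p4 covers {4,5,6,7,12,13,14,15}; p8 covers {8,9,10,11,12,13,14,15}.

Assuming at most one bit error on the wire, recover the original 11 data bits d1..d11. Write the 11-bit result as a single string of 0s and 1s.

00111001100

s1 (pos 1,3,5,7,9,11,13,15): 1⊕0⊕1⊕1⊕1⊕0⊕1⊕0 = 1
s2 (pos 2,3,6,7,10,11,14,15): 0⊕0⊕1⊕1⊕0⊕0⊕0⊕0 = 0
s4 (pos 4,5,6,7,12,13,14,15): 0⊕1⊕1⊕1⊕1⊕1⊕0⊕0 = 1
s8 (pos 8,9,10,11,12,13,14,15): 1⊕1⊕0⊕0⊕1⊕1⊕0⊕0 = 0
Syndrome s8…s1 = 0101 → error at position 5.
Flip position 5: 100011111001100 → 100001111001100
Read data bits from positions 3,5,6,7,9,10,11,12,13,14,15: 00111001100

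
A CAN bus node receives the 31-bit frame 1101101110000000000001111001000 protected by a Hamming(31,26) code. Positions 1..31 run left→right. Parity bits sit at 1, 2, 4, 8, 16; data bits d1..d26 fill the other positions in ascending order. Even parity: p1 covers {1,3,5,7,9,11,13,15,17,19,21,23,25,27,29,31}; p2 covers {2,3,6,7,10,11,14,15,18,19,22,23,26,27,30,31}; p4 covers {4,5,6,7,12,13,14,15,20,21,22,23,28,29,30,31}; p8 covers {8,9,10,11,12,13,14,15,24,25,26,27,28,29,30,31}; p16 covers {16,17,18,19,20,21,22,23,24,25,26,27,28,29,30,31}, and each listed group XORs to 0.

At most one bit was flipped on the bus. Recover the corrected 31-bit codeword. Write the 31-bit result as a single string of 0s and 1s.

1101101110000000000001101001000

s1 (pos 1,3,5,7,9,11,13,15,17,19,21,23,25,27,29,31): 1⊕0⊕1⊕1⊕1⊕0⊕0⊕0⊕0⊕0⊕0⊕1⊕1⊕0⊕0⊕0 = 0
s2 (pos 2,3,6,7,10,11,14,15,18,19,22,23,26,27,30,31): 1⊕0⊕0⊕1⊕0⊕0⊕0⊕0⊕0⊕0⊕1⊕1⊕0⊕0⊕0⊕0 = 0
s4 (pos 4,5,6,7,12,13,14,15,20,21,22,23,28,29,30,31): 1⊕1⊕0⊕1⊕0⊕0⊕0⊕0⊕0⊕0⊕1⊕1⊕1⊕0⊕0⊕0 = 0
s8 (pos 8,9,10,11,12,13,14,15,24,25,26,27,28,29,30,31): 1⊕1⊕0⊕0⊕0⊕0⊕0⊕0⊕1⊕1⊕0⊕0⊕1⊕0⊕0⊕0 = 1
s16 (pos 16,17,18,19,20,21,22,23,24,25,26,27,28,29,30,31): 0⊕0⊕0⊕0⊕0⊕0⊕1⊕1⊕1⊕1⊕0⊕0⊕1⊕0⊕0⊕0 = 1
Syndrome s16…s1 = 11000 → error at position 24.
Flip position 24: 1101101110000000000001111001000 → 1101101110000000000001101001000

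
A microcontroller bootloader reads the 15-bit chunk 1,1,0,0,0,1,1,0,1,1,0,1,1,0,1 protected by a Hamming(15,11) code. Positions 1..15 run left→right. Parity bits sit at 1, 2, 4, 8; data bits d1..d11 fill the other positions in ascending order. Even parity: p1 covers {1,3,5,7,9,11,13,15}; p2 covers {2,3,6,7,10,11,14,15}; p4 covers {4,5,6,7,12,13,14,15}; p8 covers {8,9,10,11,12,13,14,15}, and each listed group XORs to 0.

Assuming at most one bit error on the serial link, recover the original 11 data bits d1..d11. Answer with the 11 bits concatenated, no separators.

00111101100

s1 (pos 1,3,5,7,9,11,13,15): 1⊕0⊕0⊕1⊕1⊕0⊕1⊕1 = 1
s2 (pos 2,3,6,7,10,11,14,15): 1⊕0⊕1⊕1⊕1⊕0⊕0⊕1 = 1
s4 (pos 4,5,6,7,12,13,14,15): 0⊕0⊕1⊕1⊕1⊕1⊕0⊕1 = 1
s8 (pos 8,9,10,11,12,13,14,15): 0⊕1⊕1⊕0⊕1⊕1⊕0⊕1 = 1
Syndrome s8…s1 = 1111 → error at position 15.
Flip position 15: 110001101101101 → 110001101101100
Read data bits from positions 3,5,6,7,9,10,11,12,13,14,15: 00111101100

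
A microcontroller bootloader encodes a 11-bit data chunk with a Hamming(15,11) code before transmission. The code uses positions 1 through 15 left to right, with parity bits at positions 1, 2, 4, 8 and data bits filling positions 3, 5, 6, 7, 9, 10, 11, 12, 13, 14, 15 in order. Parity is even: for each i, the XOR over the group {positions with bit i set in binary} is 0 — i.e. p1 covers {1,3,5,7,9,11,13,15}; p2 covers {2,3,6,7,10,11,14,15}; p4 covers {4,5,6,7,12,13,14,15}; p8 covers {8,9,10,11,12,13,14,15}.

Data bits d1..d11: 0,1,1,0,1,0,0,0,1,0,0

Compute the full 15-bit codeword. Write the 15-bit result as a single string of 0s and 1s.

110111001000100

Place data at non-parity positions: p1 p2 0 p4 1 1 0 p8 1 0 0 0 1 0 0
p1 (pos 1,3,5,7,9,11,13,15): XOR of data positions = 0⊕1⊕0⊕1⊕0⊕1⊕0 = 1
p2 (pos 2,3,6,7,10,11,14,15): XOR of data positions = 0⊕1⊕0⊕0⊕0⊕0⊕0 = 1
p4 (pos 4,5,6,7,12,13,14,15): XOR of data positions = 1⊕1⊕0⊕0⊕1⊕0⊕0 = 1
p8 (pos 8,9,10,11,12,13,14,15): XOR of data positions = 1⊕0⊕0⊕0⊕1⊕0⊕0 = 0
Codeword: 110111001000100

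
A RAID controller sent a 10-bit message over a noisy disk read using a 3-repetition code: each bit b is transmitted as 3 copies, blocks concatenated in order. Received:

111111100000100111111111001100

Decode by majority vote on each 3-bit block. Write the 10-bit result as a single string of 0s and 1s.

1100011100

Block 1 (111): 3 ones → 1
Block 2 (111): 3 ones → 1
Block 3 (100): 1 one → 0
Block 4 (000): 0 ones → 0
Block 5 (100): 1 one → 0
Block 6 (111): 3 ones → 1
Block 7 (111): 3 ones → 1
Block 8 (111): 3 ones → 1
Block 9 (001): 1 one → 0
Block 10 (100): 1 one → 0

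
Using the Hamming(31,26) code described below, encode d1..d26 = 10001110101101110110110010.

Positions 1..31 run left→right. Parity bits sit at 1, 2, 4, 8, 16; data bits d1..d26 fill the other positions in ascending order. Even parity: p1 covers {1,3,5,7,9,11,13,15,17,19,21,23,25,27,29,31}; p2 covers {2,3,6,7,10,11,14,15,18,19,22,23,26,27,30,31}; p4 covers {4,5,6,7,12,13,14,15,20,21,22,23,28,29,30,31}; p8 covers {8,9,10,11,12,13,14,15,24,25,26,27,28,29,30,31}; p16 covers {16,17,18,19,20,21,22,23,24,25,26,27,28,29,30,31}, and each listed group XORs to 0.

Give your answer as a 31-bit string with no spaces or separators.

Place data at non-parity positions: p1 p2 1 p4 0 0 0 p8 1 1 1 0 1 0 1 p16 1 0 1 1 1 0 1 1 0 1 1 0 0 1 0
p1 (pos 1,3,5,7,9,11,13,15,17,19,21,23,25,27,29,31): XOR of data positions = 1⊕0⊕0⊕1⊕1⊕1⊕1⊕1⊕1⊕1⊕1⊕0⊕1⊕0⊕0 = 0
p2 (pos 2,3,6,7,10,11,14,15,18,19,22,23,26,27,30,31): XOR of data positions = 1⊕0⊕0⊕1⊕1⊕0⊕1⊕0⊕1⊕0⊕1⊕1⊕1⊕1⊕0 = 1
p4 (pos 4,5,6,7,12,13,14,15,20,21,22,23,28,29,30,31): XOR of data positions = 0⊕0⊕0⊕0⊕1⊕0⊕1⊕1⊕1⊕0⊕1⊕0⊕0⊕1⊕0 = 0
p8 (pos 8,9,10,11,12,13,14,15,24,25,26,27,28,29,30,31): XOR of data positions = 1⊕1⊕1⊕0⊕1⊕0⊕1⊕1⊕0⊕1⊕1⊕0⊕0⊕1⊕0 = 1
p16 (pos 16,17,18,19,20,21,22,23,24,25,26,27,28,29,30,31): XOR of data positions = 1⊕0⊕1⊕1⊕1⊕0⊕1⊕1⊕0⊕1⊕1⊕0⊕0⊕1⊕0 = 1
Codeword: 0110000111101011101110110110010

0110000111101011101110110110010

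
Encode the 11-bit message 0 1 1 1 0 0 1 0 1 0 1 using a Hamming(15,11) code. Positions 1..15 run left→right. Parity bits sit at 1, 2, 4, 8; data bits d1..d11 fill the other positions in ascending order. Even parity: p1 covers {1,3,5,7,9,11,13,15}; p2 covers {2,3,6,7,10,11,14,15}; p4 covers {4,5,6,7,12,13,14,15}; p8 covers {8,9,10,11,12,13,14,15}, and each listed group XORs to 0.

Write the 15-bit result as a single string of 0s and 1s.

100111110010101

Place data at non-parity positions: p1 p2 0 p4 1 1 1 p8 0 0 1 0 1 0 1
p1 (pos 1,3,5,7,9,11,13,15): XOR of data positions = 0⊕1⊕1⊕0⊕1⊕1⊕1 = 1
p2 (pos 2,3,6,7,10,11,14,15): XOR of data positions = 0⊕1⊕1⊕0⊕1⊕0⊕1 = 0
p4 (pos 4,5,6,7,12,13,14,15): XOR of data positions = 1⊕1⊕1⊕0⊕1⊕0⊕1 = 1
p8 (pos 8,9,10,11,12,13,14,15): XOR of data positions = 0⊕0⊕1⊕0⊕1⊕0⊕1 = 1
Codeword: 100111110010101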